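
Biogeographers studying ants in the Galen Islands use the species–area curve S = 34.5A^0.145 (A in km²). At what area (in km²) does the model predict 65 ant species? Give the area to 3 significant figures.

65 = 34.5 × A^0.145  ⇒  A^0.145 = 65/34.5 = 1.884
ln A = ln(1.884) / 0.145 = 0.6334 / 0.145 = 4.3685
A = e^4.3685 ≈ 78.92 km²

78.9 km²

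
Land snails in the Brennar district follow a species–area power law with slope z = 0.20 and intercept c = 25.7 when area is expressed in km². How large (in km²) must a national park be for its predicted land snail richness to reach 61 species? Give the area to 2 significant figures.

61 = 25.7 × A^0.2  ⇒  A^0.2 = 61/25.7 = 2.374
ln A = ln(2.374) / 0.2 = 0.8644 / 0.2 = 4.3219
A = e^4.3219 ≈ 75.33 km²

75 km²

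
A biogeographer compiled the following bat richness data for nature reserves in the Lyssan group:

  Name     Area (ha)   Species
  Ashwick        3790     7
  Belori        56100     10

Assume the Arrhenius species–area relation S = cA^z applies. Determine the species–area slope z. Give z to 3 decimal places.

Taking logs: ln S = ln c + z ln A, so z = (ln S₂ − ln S₁)/(ln A₂ − ln A₁).
z = ln(10/7) / ln(56100/3790) = ln(1.429) / ln(14.8) = 0.3567 / 2.6948 = 0.1324

0.132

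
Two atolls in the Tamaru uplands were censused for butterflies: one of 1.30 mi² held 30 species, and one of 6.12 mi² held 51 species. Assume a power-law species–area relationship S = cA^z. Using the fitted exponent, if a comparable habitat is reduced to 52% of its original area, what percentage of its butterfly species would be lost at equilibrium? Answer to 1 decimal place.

z = ln(51/30) / ln(6.12/1.3) = 0.5306 / 1.5492 = 0.3425
S_new/S_old = (A_new/A_old)^z = 0.52^0.3425 = exp(0.3425 × -0.6539) = 0.7993
Fraction lost = 1 − 0.7993 = 0.2007

20.1%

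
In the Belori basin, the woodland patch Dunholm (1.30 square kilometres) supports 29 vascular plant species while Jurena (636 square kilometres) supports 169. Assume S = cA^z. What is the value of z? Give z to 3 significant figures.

0.285

Taking logs: ln S = ln c + z ln A, so z = (ln S₂ − ln S₁)/(ln A₂ − ln A₁).
z = ln(169/29) / ln(636/1.3) = ln(5.828) / ln(489.2) = 1.7626 / 6.1928 = 0.2846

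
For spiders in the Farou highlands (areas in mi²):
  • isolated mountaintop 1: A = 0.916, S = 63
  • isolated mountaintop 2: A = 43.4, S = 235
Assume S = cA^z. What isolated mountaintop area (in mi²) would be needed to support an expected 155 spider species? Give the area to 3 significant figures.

12.8 mi²

z = ln(235/63) / ln(43.4/0.916) = 1.3165 / 3.8582 = 0.3412
c = 63 / 0.916^0.3412 = 63 / 0.9705 = 64.91
A = (155/64.91)^(1/0.3412) ⇒ ln A = ln(2.388)/0.3412 = 2.5508
A = e^2.5508 ≈ 12.82 mi²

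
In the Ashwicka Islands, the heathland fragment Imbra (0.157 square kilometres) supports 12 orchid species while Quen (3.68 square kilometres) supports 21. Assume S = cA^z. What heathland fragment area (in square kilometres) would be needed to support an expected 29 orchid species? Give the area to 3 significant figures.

22.7 square kilometres

z = ln(21/12) / ln(3.68/0.157) = 0.5596 / 3.1544 = 0.1774
c = 12 / 0.157^0.1774 = 12 / 0.72 = 16.67
A = (29/16.67)^(1/0.1774) ⇒ ln A = ln(1.74)/0.1774 = 3.1223
A = e^3.1223 ≈ 22.7 square kilometres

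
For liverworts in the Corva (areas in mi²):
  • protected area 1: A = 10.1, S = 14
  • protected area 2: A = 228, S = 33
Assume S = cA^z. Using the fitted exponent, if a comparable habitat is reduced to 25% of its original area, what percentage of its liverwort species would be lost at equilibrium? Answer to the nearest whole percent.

z = ln(33/14) / ln(228/10.1) = 0.8575 / 3.1168 = 0.2751
S_new/S_old = (A_new/A_old)^z = 0.25^0.2751 = exp(0.2751 × -1.3863) = 0.6829
Fraction lost = 1 − 0.6829 = 0.3171

32%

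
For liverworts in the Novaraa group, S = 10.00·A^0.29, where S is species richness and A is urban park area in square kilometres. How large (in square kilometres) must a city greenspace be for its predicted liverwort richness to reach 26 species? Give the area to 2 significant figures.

27 square kilometres

26 = 10 × A^0.29  ⇒  A^0.29 = 26/10 = 2.6
ln A = ln(2.6) / 0.29 = 0.9555 / 0.29 = 3.2949
A = e^3.2949 ≈ 26.97 square kilometres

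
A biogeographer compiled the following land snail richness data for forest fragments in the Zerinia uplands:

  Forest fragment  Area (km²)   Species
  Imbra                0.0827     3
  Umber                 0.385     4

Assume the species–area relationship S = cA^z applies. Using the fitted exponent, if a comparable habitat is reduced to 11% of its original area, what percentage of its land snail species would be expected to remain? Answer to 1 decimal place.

z = ln(4/3) / ln(0.385/0.0827) = 0.2877 / 1.5380 = 0.1870
S_new/S_old = (A_new/A_old)^z = 0.11^0.1870 = exp(0.1870 × -2.2073) = 0.6618

66.2%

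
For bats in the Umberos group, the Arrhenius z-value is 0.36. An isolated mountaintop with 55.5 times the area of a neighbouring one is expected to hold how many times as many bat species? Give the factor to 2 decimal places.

S₂/S₁ = (A₂/A₁)^z = 55.5^0.36
ln(S₂/S₁) = 0.36 × ln 55.5 = 0.36 × 4.0164 = 1.4459
S₂/S₁ = e^1.4459 ≈ 4.246

4.25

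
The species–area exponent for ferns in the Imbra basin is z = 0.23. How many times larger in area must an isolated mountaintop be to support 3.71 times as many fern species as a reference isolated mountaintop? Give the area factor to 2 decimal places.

(A₂/A₁)^0.23 = 3.71, so A₂/A₁ = 3.71^(1/0.23) = 3.71^4.348
ln(A₂/A₁) = ln 3.71 / 0.23 = 1.3110 / 0.23 = 5.7001
A₂/A₁ = e^5.7001 ≈ 298.9

298.91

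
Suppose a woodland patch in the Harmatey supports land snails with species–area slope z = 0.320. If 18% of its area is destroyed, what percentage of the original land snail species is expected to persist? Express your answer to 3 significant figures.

S_new/S_old = (A_new/A_old)^z = 0.82^0.32
= exp(0.32 × ln 0.82) = exp(0.32 × -0.1985) = exp(-0.0635) ≈ 0.9385

93.8%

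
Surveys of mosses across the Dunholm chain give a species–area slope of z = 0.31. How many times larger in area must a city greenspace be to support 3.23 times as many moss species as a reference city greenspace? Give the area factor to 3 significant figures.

43.9

(A₂/A₁)^0.31 = 3.23, so A₂/A₁ = 3.23^(1/0.31) = 3.23^3.226
ln(A₂/A₁) = ln 3.23 / 0.31 = 1.1725 / 0.31 = 3.7822
A₂/A₁ = e^3.7822 ≈ 43.91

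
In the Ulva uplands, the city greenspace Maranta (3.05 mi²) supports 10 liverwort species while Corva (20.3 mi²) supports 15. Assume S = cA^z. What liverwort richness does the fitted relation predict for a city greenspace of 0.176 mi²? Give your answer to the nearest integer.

z = ln(15/10) / ln(20.3/3.05) = 0.4055 / 1.8955 = 0.2139
c = 10 / 3.05^0.2139 = 10 / 1.269 = 7.878
S₃ = 7.878 × 0.176^0.2139 = 7.878 × 0.6896 ≈ 5.433

5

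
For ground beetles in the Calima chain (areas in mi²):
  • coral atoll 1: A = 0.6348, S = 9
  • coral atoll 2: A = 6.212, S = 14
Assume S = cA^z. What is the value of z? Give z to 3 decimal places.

0.194

Taking logs: ln S = ln c + z ln A, so z = (ln S₂ − ln S₁)/(ln A₂ − ln A₁).
z = ln(14/9) / ln(6.212/0.6348) = ln(1.556) / ln(9.786) = 0.4418 / 2.2809 = 0.1937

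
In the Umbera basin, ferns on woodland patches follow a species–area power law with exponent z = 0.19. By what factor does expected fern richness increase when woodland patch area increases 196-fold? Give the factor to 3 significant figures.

S₂/S₁ = (A₂/A₁)^z = 196^0.19
ln(S₂/S₁) = 0.19 × ln 196 = 0.19 × 5.2781 = 1.0028
S₂/S₁ = e^1.0028 ≈ 2.726

2.73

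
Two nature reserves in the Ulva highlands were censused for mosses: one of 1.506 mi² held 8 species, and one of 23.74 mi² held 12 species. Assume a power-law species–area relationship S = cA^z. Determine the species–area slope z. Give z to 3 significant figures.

0.147

Taking logs: ln S = ln c + z ln A, so z = (ln S₂ − ln S₁)/(ln A₂ − ln A₁).
z = ln(12/8) / ln(23.74/1.506) = ln(1.5) / ln(15.76) = 0.4055 / 2.7577 = 0.1470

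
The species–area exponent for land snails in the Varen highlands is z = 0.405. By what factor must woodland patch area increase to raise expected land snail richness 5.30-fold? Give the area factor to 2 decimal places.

(A₂/A₁)^0.405 = 5.3, so A₂/A₁ = 5.3^(1/0.405) = 5.3^2.469
ln(A₂/A₁) = ln 5.3 / 0.405 = 1.6677 / 0.405 = 4.1178
A₂/A₁ = e^4.1178 ≈ 61.42

61.42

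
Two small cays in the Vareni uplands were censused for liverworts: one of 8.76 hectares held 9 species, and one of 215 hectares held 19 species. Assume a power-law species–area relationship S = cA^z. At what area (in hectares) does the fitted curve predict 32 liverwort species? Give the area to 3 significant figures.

2010 hectares

z = ln(19/9) / ln(215/8.76) = 0.7472 / 3.2004 = 0.2335
c = 9 / 8.76^0.2335 = 9 / 1.66 = 5.422
A = (32/5.422)^(1/0.2335) ⇒ ln A = ln(5.901)/0.2335 = 7.6034
A = e^7.6034 ≈ 2005 hectares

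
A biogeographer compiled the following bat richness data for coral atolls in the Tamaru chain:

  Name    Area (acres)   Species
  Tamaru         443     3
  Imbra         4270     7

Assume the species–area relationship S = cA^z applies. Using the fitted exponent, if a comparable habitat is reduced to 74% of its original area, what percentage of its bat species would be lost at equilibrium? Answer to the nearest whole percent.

z = ln(7/3) / ln(4270/443) = 0.8473 / 2.2658 = 0.3740
S_new/S_old = (A_new/A_old)^z = 0.74^0.3740 = exp(0.3740 × -0.3011) = 0.8935
Fraction lost = 1 − 0.8935 = 0.1065

11%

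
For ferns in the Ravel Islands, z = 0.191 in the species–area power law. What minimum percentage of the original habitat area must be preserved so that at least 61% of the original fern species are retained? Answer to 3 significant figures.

Need (A_new/A_old)^0.191 = 0.61, so A_new/A_old = 0.61^(1/0.191) = 0.61^5.236
ln(A_new/A_old) = ln 0.61 / 0.191 = -0.4943 / 0.191 = -2.5879
A_new/A_old = e^-2.5879 ≈ 0.07517

7.52%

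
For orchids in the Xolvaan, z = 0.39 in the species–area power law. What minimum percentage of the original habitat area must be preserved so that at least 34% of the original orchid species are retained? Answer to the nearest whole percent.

6%

Need (A_new/A_old)^0.39 = 0.34, so A_new/A_old = 0.34^(1/0.39) = 0.34^2.564
ln(A_new/A_old) = ln 0.34 / 0.39 = -1.0788 / 0.39 = -2.7662
A_new/A_old = e^-2.7662 ≈ 0.0629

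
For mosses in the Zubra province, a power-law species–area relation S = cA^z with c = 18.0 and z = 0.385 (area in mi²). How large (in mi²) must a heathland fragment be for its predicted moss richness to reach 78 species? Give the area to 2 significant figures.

78 = 18 × A^0.385  ⇒  A^0.385 = 78/18 = 4.333
ln A = ln(4.333) / 0.385 = 1.4663 / 0.385 = 3.8087
A = e^3.8087 ≈ 45.09 mi²

45 mi²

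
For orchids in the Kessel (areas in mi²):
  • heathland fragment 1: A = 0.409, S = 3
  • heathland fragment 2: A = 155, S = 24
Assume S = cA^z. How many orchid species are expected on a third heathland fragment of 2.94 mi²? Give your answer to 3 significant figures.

z = ln(24/3) / ln(155/0.409) = 2.0794 / 5.9375 = 0.3502
c = 3 / 0.409^0.3502 = 3 / 0.7312 = 4.103
S₃ = 4.103 × 2.94^0.3502 = 4.103 × 1.459 ≈ 5.986

5.99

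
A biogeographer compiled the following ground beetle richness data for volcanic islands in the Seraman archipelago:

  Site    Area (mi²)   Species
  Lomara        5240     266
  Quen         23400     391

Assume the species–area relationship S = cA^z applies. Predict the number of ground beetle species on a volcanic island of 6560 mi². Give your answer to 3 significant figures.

282

z = ln(391/266) / ln(23400/5240) = 0.3852 / 1.4964 = 0.2574
c = 266 / 5240^0.2574 = 266 / 9.067 = 29.34
S₃ = 29.34 × 6560^0.2574 = 29.34 × 9.606 ≈ 281.8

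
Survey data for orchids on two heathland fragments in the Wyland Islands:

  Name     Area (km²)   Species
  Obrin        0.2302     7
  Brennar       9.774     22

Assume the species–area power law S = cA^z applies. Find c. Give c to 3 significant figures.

z = ln(S₂/S₁) / ln(A₂/A₁) = ln(22/7) / ln(9.774/0.2302) = 1.1451 / 3.7485 = 0.3055
c = S₁ / A₁^z = 7 / 0.2302^0.3055 = 7 / 0.6385 = 10.96

11.0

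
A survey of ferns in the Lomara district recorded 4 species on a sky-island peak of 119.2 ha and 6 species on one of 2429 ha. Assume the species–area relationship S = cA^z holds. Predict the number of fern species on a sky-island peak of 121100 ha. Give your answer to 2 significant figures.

10

z = ln(6/4) / ln(2429/119.2) = 0.4055 / 3.0144 = 0.1345
c = 4 / 119.2^0.1345 = 4 / 1.902 = 2.103
S₃ = 2.103 × 121100^0.1345 = 2.103 × 4.828 ≈ 10.15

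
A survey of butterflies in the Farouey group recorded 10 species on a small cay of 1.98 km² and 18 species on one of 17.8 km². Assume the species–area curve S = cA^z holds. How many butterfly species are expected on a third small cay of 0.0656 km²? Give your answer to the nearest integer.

4

z = ln(18/10) / ln(17.8/1.98) = 0.5878 / 2.1961 = 0.2677
c = 10 / 1.98^0.2677 = 10 / 1.201 = 8.329
S₃ = 8.329 × 0.0656^0.2677 = 8.329 × 0.4823 ≈ 4.017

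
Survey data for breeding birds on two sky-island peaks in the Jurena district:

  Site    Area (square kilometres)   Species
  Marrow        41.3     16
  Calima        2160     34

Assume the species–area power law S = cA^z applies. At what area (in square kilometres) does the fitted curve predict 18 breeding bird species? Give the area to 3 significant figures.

76.6 square kilometres

z = ln(34/16) / ln(2160/41.3) = 0.7538 / 3.9570 = 0.1905
c = 16 / 41.3^0.1905 = 16 / 2.032 = 7.876
A = (18/7.876)^(1/0.1905) ⇒ ln A = ln(2.285)/0.1905 = 4.3392
A = e^4.3392 ≈ 76.64 square kilometres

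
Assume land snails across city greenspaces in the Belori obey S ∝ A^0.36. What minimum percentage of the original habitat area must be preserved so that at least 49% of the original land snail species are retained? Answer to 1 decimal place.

Need (A_new/A_old)^0.36 = 0.49, so A_new/A_old = 0.49^(1/0.36) = 0.49^2.778
ln(A_new/A_old) = ln 0.49 / 0.36 = -0.7133 / 0.36 = -1.9815
A_new/A_old = e^-1.9815 ≈ 0.1379

13.8%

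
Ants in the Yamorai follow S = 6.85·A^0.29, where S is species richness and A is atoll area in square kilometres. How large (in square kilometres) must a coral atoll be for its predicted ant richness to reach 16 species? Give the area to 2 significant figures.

19 square kilometres

16 = 6.85 × A^0.29  ⇒  A^0.29 = 16/6.85 = 2.336
ln A = ln(2.336) / 0.29 = 0.8483 / 0.29 = 2.9253
A = e^2.9253 ≈ 18.64 square kilometres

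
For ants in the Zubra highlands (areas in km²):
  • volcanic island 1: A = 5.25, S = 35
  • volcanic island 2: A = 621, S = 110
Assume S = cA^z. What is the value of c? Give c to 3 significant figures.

z = ln(S₂/S₁) / ln(A₂/A₁) = ln(110/35) / ln(621/5.25) = 1.1451 / 4.7731 = 0.2399
c = S₁ / A₁^z = 35 / 5.25^0.2399 = 35 / 1.489 = 23.51

23.5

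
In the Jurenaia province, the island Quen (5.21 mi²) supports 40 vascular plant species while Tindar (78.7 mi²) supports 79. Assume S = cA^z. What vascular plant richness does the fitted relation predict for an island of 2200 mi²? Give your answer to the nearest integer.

182

z = ln(79/40) / ln(78.7/5.21) = 0.6806 / 2.7151 = 0.2507
c = 40 / 5.21^0.2507 = 40 / 1.512 = 26.45
S₃ = 26.45 × 2200^0.2507 = 26.45 × 6.884 ≈ 182.1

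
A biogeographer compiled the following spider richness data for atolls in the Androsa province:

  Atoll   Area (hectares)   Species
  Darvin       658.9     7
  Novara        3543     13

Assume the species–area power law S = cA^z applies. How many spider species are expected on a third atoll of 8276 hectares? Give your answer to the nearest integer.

z = ln(13/7) / ln(3543/658.9) = 0.6190 / 1.6822 = 0.3680
c = 7 / 658.9^0.3680 = 7 / 10.9 = 0.6423
S₃ = 0.6423 × 8276^0.3680 = 0.6423 × 27.65 ≈ 17.76

18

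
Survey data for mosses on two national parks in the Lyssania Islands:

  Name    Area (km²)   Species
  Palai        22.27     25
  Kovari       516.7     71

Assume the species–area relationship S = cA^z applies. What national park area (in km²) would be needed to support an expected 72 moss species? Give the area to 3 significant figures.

539 km²

z = ln(71/25) / ln(516.7/22.27) = 1.0438 / 3.1442 = 0.3320
c = 25 / 22.27^0.3320 = 25 / 2.802 = 8.923
A = (72/8.923)^(1/0.3320) ⇒ ln A = ln(8.069)/0.3320 = 6.2896
A = e^6.2896 ≈ 538.9 km²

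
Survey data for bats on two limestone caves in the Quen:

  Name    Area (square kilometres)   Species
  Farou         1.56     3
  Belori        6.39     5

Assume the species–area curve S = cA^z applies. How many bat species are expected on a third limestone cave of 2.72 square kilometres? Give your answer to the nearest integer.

z = ln(5/3) / ln(6.39/1.56) = 0.5108 / 1.4100 = 0.3623
c = 3 / 1.56^0.3623 = 3 / 1.175 = 2.554
S₃ = 2.554 × 2.72^0.3623 = 2.554 × 1.437 ≈ 3.669

4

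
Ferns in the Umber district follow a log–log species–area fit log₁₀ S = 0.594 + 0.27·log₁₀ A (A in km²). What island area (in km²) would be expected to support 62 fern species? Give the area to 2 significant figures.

62 = 3.926 × A^0.27  ⇒  A^0.27 = 62/3.926 = 15.79
ln A = ln(15.79) / 0.27 = 2.7594 / 0.27 = 10.2200
A = e^10.2200 ≈ 27447 km²

27000 km²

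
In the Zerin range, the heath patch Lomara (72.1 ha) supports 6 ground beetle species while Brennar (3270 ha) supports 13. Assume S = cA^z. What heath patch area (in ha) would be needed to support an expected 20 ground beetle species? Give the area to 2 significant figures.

27000 ha

z = ln(13/6) / ln(3270/72.1) = 0.7732 / 3.8145 = 0.2027
c = 6 / 72.1^0.2027 = 6 / 2.38 = 2.521
A = (20/2.521)^(1/0.2027) ⇒ ln A = ln(7.934)/0.2027 = 10.2178
A = e^10.2178 ≈ 27386 ha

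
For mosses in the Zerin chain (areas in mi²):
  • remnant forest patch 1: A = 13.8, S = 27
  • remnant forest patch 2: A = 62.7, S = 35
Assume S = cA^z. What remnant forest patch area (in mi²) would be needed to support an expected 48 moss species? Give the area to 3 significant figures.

z = ln(35/27) / ln(62.7/13.8) = 0.2595 / 1.5137 = 0.1714
c = 27 / 13.8^0.1714 = 27 / 1.568 = 17.22
A = (48/17.22)^(1/0.1714) ⇒ ln A = ln(2.788)/0.1714 = 5.9807
A = e^5.9807 ≈ 395.7 mi²

396 mi²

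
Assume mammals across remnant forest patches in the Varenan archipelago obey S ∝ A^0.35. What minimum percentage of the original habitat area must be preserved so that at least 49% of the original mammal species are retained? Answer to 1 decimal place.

13.0%

Need (A_new/A_old)^0.35 = 0.49, so A_new/A_old = 0.49^(1/0.35) = 0.49^2.857
ln(A_new/A_old) = ln 0.49 / 0.35 = -0.7133 / 0.35 = -2.0381
A_new/A_old = e^-2.0381 ≈ 0.1303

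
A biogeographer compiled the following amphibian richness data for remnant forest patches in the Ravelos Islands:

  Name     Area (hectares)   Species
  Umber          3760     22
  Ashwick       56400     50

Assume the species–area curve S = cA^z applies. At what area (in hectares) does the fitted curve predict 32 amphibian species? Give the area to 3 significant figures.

12900 hectares

z = ln(50/22) / ln(56400/3760) = 0.8210 / 2.7081 = 0.3032
c = 22 / 3760^0.3032 = 22 / 12.13 = 1.814
A = (32/1.814)^(1/0.3032) ⇒ ln A = ln(17.64)/0.3032 = 9.4681
A = e^9.4681 ≈ 12941 hectares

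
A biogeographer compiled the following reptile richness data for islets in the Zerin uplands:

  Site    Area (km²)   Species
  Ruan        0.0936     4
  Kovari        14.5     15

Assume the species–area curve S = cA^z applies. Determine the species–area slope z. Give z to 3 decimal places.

0.262

Taking logs: ln S = ln c + z ln A, so z = (ln S₂ − ln S₁)/(ln A₂ − ln A₁).
z = ln(15/4) / ln(14.5/0.0936) = ln(3.75) / ln(154.9) = 1.3218 / 5.0429 = 0.2621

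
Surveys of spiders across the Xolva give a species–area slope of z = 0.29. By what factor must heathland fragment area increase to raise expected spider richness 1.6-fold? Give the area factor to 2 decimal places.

(A₂/A₁)^0.29 = 1.6, so A₂/A₁ = 1.6^(1/0.29) = 1.6^3.448
ln(A₂/A₁) = ln 1.6 / 0.29 = 0.4700 / 0.29 = 1.6207
A₂/A₁ = e^1.6207 ≈ 5.057

5.06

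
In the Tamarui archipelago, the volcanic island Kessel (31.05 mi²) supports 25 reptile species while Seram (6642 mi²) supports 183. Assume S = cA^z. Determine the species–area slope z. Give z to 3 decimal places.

Taking logs: ln S = ln c + z ln A, so z = (ln S₂ − ln S₁)/(ln A₂ − ln A₁).
z = ln(183/25) / ln(6642/31.05) = ln(7.32) / ln(213.9) = 1.9906 / 5.3656 = 0.3710

0.371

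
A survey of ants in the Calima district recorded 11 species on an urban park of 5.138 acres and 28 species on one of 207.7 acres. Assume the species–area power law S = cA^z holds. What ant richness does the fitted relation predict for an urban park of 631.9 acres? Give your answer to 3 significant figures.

37.1

z = ln(28/11) / ln(207.7/5.138) = 0.9343 / 3.6994 = 0.2526
c = 11 / 5.138^0.2526 = 11 / 1.512 = 7.276
S₃ = 7.276 × 631.9^0.2526 = 7.276 × 5.097 ≈ 37.08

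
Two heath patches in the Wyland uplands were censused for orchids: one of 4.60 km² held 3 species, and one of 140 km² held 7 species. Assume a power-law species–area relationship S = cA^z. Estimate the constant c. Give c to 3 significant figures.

z = ln(S₂/S₁) / ln(A₂/A₁) = ln(7/3) / ln(140/4.6) = 0.8473 / 3.4156 = 0.2481
c = S₁ / A₁^z = 3 / 4.6^0.2481 = 3 / 1.46 = 2.055

2.05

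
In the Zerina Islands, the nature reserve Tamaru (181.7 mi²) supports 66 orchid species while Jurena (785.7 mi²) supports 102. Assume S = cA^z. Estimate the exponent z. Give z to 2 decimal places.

0.30

Taking logs: ln S = ln c + z ln A, so z = (ln S₂ − ln S₁)/(ln A₂ − ln A₁).
z = ln(102/66) / ln(785.7/181.7) = ln(1.545) / ln(4.324) = 0.4353 / 1.4642 = 0.2973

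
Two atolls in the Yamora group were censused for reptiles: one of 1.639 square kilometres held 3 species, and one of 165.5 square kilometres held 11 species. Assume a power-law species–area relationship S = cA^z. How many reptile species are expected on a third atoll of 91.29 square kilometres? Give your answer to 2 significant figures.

9.3

z = ln(11/3) / ln(165.5/1.639) = 1.2993 / 4.6149 = 0.2815
c = 3 / 1.639^0.2815 = 3 / 1.149 = 2.61
S₃ = 2.61 × 91.29^0.2815 = 2.61 × 3.564 ≈ 9.304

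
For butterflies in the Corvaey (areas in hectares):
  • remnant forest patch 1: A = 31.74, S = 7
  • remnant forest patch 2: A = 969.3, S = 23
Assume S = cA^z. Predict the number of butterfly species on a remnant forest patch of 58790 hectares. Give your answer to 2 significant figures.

z = ln(23/7) / ln(969.3/31.74) = 1.1896 / 3.4190 = 0.3479
c = 7 / 31.74^0.3479 = 7 / 3.33 = 2.102
S₃ = 2.102 × 58790^0.3479 = 2.102 × 45.65 ≈ 95.95

96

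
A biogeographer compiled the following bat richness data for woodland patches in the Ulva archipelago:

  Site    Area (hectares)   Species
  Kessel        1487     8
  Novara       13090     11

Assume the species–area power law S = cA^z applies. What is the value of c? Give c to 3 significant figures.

z = ln(S₂/S₁) / ln(A₂/A₁) = ln(11/8) / ln(13090/1487) = 0.3185 / 2.1751 = 0.1464
c = S₁ / A₁^z = 8 / 1487^0.1464 = 8 / 2.914 = 2.746

2.75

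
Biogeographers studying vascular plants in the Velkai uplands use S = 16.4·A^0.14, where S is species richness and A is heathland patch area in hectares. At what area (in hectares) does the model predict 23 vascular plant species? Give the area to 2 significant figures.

11 hectares

23 = 16.4 × A^0.14  ⇒  A^0.14 = 23/16.4 = 1.402
ln A = ln(1.402) / 0.14 = 0.3382 / 0.14 = 2.4158
A = e^2.4158 ≈ 11.2 hectares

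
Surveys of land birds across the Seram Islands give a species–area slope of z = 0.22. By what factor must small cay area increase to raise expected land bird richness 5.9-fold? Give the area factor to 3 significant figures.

(A₂/A₁)^0.22 = 5.9, so A₂/A₁ = 5.9^(1/0.22) = 5.9^4.545
ln(A₂/A₁) = ln 5.9 / 0.22 = 1.7750 / 0.22 = 8.0680
A₂/A₁ = e^8.0680 ≈ 3191

3190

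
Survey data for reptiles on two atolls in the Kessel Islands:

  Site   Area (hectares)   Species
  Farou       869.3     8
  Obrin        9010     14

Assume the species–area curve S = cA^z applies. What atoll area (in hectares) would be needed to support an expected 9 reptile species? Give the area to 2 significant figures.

1400 hectares

z = ln(14/8) / ln(9010/869.3) = 0.5596 / 2.3384 = 0.2393
c = 8 / 869.3^0.2393 = 8 / 5.051 = 1.584
A = (9/1.584)^(1/0.2393) ⇒ ln A = ln(5.683)/0.2393 = 7.2599
A = e^7.2599 ≈ 1422 hectares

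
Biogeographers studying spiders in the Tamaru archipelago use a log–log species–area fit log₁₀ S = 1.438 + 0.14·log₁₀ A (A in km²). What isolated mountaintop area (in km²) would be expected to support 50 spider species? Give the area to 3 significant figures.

73.1 km²

50 = 27.42 × A^0.14  ⇒  A^0.14 = 50/27.42 = 1.824
ln A = ln(1.824) / 0.14 = 0.6009 / 0.14 = 4.2922
A = e^4.2922 ≈ 73.13 km²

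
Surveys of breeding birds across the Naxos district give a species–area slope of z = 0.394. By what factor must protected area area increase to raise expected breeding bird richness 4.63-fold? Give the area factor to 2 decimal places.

(A₂/A₁)^0.394 = 4.63, so A₂/A₁ = 4.63^(1/0.394) = 4.63^2.538
ln(A₂/A₁) = ln 4.63 / 0.394 = 1.5326 / 0.394 = 3.8897
A₂/A₁ = e^3.8897 ≈ 48.9

48.90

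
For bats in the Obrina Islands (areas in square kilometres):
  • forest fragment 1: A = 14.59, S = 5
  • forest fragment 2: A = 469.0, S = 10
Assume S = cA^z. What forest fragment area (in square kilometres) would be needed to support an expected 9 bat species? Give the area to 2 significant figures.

280 square kilometres

z = ln(10/5) / ln(469/14.59) = 0.6931 / 3.4703 = 0.1997
c = 5 / 14.59^0.1997 = 5 / 1.708 = 2.927
A = (9/2.927)^(1/0.1997) ⇒ ln A = ln(3.075)/0.1997 = 5.6231
A = e^5.6231 ≈ 276.7 square kilometres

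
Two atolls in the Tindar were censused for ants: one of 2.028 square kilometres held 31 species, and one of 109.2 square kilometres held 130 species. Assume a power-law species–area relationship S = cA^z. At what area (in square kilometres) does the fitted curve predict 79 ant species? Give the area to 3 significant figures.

27.3 square kilometres

z = ln(130/31) / ln(109.2/2.028) = 1.4335 / 3.9861 = 0.3596
c = 31 / 2.028^0.3596 = 31 / 1.29 = 24.04
A = (79/24.04)^(1/0.3596) ⇒ ln A = ln(3.286)/0.3596 = 3.3082
A = e^3.3082 ≈ 27.34 square kilometres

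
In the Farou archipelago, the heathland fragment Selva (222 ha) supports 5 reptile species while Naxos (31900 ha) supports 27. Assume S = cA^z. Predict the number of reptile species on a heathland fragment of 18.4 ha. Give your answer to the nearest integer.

2

z = ln(27/5) / ln(31900/222) = 1.6864 / 4.9677 = 0.3395
c = 5 / 222^0.3395 = 5 / 6.259 = 0.7988
S₃ = 0.7988 × 18.4^0.3395 = 0.7988 × 2.688 ≈ 2.147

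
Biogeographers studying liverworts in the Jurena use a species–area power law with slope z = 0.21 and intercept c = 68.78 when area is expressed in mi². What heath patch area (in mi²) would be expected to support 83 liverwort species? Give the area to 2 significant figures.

83 = 68.78 × A^0.21  ⇒  A^0.21 = 83/68.78 = 1.207
ln A = ln(1.207) / 0.21 = 0.1879 / 0.21 = 0.8949
A = e^0.8949 ≈ 2.447 mi²

2.4 mi²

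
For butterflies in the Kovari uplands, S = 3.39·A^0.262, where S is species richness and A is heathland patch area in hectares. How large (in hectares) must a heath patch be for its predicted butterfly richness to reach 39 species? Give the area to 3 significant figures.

39 = 3.39 × A^0.262  ⇒  A^0.262 = 39/3.39 = 11.5
ln A = ln(11.5) / 0.262 = 2.4427 / 0.262 = 9.3234
A = e^9.3234 ≈ 11197 hectares

11200 hectares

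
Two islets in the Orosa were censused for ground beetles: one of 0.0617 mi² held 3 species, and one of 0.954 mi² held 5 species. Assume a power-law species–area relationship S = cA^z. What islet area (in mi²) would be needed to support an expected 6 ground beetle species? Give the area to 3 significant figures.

z = ln(5/3) / ln(0.954/0.0617) = 0.5108 / 2.7384 = 0.1865
c = 3 / 0.0617^0.1865 = 3 / 0.5948 = 5.044
A = (6/5.044)^(1/0.1865) ⇒ ln A = ln(1.19)/0.1865 = 0.9303
A = e^0.9303 ≈ 2.535 mi²

2.54 mi²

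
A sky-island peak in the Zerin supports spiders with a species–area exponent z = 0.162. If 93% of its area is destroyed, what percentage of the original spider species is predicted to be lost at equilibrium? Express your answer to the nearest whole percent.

S_new/S_old = (A_new/A_old)^z = 0.07^0.162
= exp(0.162 × ln 0.07) = exp(0.162 × -2.6593) = exp(-0.4308) ≈ 0.65
Fraction lost = 1 − 0.65 = 0.35

35%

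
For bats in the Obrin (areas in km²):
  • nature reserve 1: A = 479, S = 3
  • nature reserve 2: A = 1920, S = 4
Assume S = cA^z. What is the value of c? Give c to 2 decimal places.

z = ln(S₂/S₁) / ln(A₂/A₁) = ln(4/3) / ln(1920/479) = 0.2877 / 1.3884 = 0.2072
c = S₁ / A₁^z = 3 / 479^0.2072 = 3 / 3.592 = 0.8351

0.84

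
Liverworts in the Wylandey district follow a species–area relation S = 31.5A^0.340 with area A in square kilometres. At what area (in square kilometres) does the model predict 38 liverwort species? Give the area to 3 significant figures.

1.74 square kilometres

38 = 31.5 × A^0.34  ⇒  A^0.34 = 38/31.5 = 1.206
ln A = ln(1.206) / 0.34 = 0.1876 / 0.34 = 0.5518
A = e^0.5518 ≈ 1.736 square kilometres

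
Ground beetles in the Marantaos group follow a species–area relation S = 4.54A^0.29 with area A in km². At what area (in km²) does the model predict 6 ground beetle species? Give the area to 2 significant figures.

2.6 km²

6 = 4.54 × A^0.29  ⇒  A^0.29 = 6/4.54 = 1.322
ln A = ln(1.322) / 0.29 = 0.2788 / 0.29 = 0.9615
A = e^0.9615 ≈ 2.616 km²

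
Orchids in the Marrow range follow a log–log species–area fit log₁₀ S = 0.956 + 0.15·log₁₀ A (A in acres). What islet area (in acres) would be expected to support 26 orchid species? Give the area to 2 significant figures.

26 = 9.036 × A^0.15  ⇒  A^0.15 = 26/9.036 = 2.877
ln A = ln(2.877) / 0.15 = 1.0568 / 0.15 = 7.0455
A = e^7.0455 ≈ 1148 acres

1100 acres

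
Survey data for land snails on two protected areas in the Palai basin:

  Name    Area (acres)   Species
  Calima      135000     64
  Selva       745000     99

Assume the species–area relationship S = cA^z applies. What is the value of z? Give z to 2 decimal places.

0.26

Taking logs: ln S = ln c + z ln A, so z = (ln S₂ − ln S₁)/(ln A₂ − ln A₁).
z = ln(99/64) / ln(745000/135000) = ln(1.547) / ln(5.519) = 0.4362 / 1.7081 = 0.2554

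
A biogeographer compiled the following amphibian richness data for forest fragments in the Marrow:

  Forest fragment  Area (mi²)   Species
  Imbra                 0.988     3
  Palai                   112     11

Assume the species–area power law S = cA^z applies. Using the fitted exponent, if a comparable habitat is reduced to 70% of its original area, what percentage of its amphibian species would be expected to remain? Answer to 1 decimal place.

90.7%

z = ln(11/3) / ln(112/0.988) = 1.2993 / 4.7306 = 0.2747
S_new/S_old = (A_new/A_old)^z = 0.7^0.2747 = exp(0.2747 × -0.3567) = 0.9067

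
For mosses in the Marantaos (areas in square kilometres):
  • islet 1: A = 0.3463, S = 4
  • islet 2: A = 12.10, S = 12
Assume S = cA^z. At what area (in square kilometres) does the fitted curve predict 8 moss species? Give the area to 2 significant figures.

z = ln(12/4) / ln(12.1/0.3463) = 1.0986 / 3.5537 = 0.3091
c = 4 / 0.3463^0.3091 = 4 / 0.7205 = 5.552
A = (8/5.552)^(1/0.3091) ⇒ ln A = ln(1.441)/0.3091 = 1.1817
A = e^1.1817 ≈ 3.26 square kilometres

3.3 square kilometres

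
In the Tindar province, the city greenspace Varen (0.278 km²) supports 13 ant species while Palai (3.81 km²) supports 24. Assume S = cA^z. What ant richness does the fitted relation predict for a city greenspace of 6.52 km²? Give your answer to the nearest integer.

27

z = ln(24/13) / ln(3.81/0.278) = 0.6131 / 2.6178 = 0.2342
c = 13 / 0.278^0.2342 = 13 / 0.741 = 17.54
S₃ = 17.54 × 6.52^0.2342 = 17.54 × 1.551 ≈ 27.22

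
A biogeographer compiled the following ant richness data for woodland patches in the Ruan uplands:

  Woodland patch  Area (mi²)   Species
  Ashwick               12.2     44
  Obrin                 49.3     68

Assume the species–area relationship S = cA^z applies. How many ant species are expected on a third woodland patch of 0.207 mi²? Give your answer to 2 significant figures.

12

z = ln(68/44) / ln(49.3/12.2) = 0.4353 / 1.3965 = 0.3117
c = 44 / 12.2^0.3117 = 44 / 2.181 = 20.17
S₃ = 20.17 × 0.207^0.3117 = 20.17 × 0.612 ≈ 12.35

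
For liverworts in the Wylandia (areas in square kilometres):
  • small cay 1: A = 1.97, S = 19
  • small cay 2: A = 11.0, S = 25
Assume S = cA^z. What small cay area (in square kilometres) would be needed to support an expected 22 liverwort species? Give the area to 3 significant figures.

4.94 square kilometres

z = ln(25/19) / ln(11/1.97) = 0.2744 / 1.7199 = 0.1596
c = 19 / 1.97^0.1596 = 19 / 1.114 = 17.05
A = (22/17.05)^(1/0.1596) ⇒ ln A = ln(1.29)/0.1596 = 1.5968
A = e^1.5968 ≈ 4.937 square kilometres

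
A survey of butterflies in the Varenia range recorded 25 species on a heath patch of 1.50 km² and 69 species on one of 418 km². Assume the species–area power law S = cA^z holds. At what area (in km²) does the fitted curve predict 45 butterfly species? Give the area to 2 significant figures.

z = ln(69/25) / ln(418/1.5) = 1.0152 / 5.6300 = 0.1803
c = 25 / 1.5^0.1803 = 25 / 1.076 = 23.24
A = (45/23.24)^(1/0.1803) ⇒ ln A = ln(1.937)/0.1803 = 3.6651
A = e^3.6651 ≈ 39.06 km²

39 km²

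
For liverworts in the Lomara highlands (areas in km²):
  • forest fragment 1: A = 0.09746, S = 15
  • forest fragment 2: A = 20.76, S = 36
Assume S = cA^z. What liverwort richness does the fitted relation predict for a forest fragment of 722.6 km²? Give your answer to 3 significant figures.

64.3

z = ln(36/15) / ln(20.76/0.09746) = 0.8755 / 5.3613 = 0.1633
c = 15 / 0.09746^0.1633 = 15 / 0.6837 = 21.94
S₃ = 21.94 × 722.6^0.1633 = 21.94 × 2.93 ≈ 64.28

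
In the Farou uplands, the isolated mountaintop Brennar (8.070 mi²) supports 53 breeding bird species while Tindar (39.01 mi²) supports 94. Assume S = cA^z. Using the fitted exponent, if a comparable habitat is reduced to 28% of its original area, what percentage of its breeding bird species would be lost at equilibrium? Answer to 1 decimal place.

37.1%

z = ln(94/53) / ln(39.01/8.07) = 0.5730 / 1.5757 = 0.3637
S_new/S_old = (A_new/A_old)^z = 0.28^0.3637 = exp(0.3637 × -1.2730) = 0.6294
Fraction lost = 1 − 0.6294 = 0.3706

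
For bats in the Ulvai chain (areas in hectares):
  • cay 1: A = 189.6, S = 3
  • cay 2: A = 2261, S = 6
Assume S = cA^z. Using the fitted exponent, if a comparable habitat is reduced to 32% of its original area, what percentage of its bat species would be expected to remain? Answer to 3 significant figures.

z = ln(6/3) / ln(2261/189.6) = 0.6931 / 2.4786 = 0.2796
S_new/S_old = (A_new/A_old)^z = 0.32^0.2796 = exp(0.2796 × -1.1394) = 0.7271

72.7%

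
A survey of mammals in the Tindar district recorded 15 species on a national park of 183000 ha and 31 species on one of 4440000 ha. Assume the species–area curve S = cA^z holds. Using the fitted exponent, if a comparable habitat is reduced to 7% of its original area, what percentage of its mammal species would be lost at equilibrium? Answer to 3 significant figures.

z = ln(31/15) / ln(4440000/183000) = 0.7259 / 3.1889 = 0.2276
S_new/S_old = (A_new/A_old)^z = 0.07^0.2276 = exp(0.2276 × -2.6593) = 0.5459
Fraction lost = 1 − 0.5459 = 0.4541

45.4%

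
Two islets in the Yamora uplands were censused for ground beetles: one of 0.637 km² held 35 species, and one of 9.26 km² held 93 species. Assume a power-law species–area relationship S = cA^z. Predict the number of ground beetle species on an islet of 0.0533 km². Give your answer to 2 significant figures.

14

z = ln(93/35) / ln(9.26/0.637) = 0.9773 / 2.6767 = 0.3651
c = 35 / 0.637^0.3651 = 35 / 0.8482 = 41.26
S₃ = 41.26 × 0.0533^0.3651 = 41.26 × 0.3429 ≈ 14.15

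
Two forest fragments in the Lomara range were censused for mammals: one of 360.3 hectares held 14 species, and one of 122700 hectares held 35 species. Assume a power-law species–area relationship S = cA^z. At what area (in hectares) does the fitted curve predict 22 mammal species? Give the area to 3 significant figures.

z = ln(35/14) / ln(122700/360.3) = 0.9163 / 5.8306 = 0.1572
c = 14 / 360.3^0.1572 = 14 / 2.522 = 5.551
A = (22/5.551)^(1/0.1572) ⇒ ln A = ln(3.964)/0.1572 = 8.7630
A = e^8.7630 ≈ 6393 hectares

6390 hectares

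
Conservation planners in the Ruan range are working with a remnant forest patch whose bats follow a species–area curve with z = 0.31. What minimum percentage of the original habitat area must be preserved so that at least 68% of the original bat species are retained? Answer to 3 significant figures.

28.8%

Need (A_new/A_old)^0.31 = 0.68, so A_new/A_old = 0.68^(1/0.31) = 0.68^3.226
ln(A_new/A_old) = ln 0.68 / 0.31 = -0.3857 / 0.31 = -1.2441
A_new/A_old = e^-1.2441 ≈ 0.2882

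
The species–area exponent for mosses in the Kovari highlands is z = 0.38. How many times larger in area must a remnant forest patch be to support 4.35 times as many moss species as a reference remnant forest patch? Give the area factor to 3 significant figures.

47.9

(A₂/A₁)^0.38 = 4.35, so A₂/A₁ = 4.35^(1/0.38) = 4.35^2.632
ln(A₂/A₁) = ln 4.35 / 0.38 = 1.4702 / 0.38 = 3.8689
A₂/A₁ = e^3.8689 ≈ 47.89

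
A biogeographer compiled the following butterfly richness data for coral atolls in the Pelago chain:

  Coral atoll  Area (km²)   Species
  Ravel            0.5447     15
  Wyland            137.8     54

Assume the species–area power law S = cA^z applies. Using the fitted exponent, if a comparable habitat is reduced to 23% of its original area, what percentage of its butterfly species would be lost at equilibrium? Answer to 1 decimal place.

28.8%

z = ln(54/15) / ln(137.8/0.5447) = 1.2809 / 5.5333 = 0.2315
S_new/S_old = (A_new/A_old)^z = 0.23^0.2315 = exp(0.2315 × -1.4697) = 0.7116
Fraction lost = 1 − 0.7116 = 0.2884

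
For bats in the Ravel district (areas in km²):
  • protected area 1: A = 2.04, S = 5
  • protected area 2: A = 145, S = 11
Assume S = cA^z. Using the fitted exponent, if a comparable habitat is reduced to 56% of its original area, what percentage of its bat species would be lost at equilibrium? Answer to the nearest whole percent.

z = ln(11/5) / ln(145/2.04) = 0.7885 / 4.2638 = 0.1849
S_new/S_old = (A_new/A_old)^z = 0.56^0.1849 = exp(0.1849 × -0.5798) = 0.8983
Fraction lost = 1 − 0.8983 = 0.1017

10%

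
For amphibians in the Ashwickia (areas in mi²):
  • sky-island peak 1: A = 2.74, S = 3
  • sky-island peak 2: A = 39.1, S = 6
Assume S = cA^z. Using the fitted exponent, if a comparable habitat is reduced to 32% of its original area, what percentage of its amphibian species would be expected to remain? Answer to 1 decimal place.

z = ln(6/3) / ln(39.1/2.74) = 0.6931 / 2.6582 = 0.2608
S_new/S_old = (A_new/A_old)^z = 0.32^0.2608 = exp(0.2608 × -1.1394) = 0.743

74.3%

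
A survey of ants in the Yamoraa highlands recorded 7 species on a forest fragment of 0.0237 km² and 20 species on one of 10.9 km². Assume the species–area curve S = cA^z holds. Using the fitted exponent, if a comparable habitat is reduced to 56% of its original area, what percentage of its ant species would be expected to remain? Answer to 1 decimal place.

90.5%

z = ln(20/7) / ln(10.9/0.0237) = 1.0498 / 6.1310 = 0.1712
S_new/S_old = (A_new/A_old)^z = 0.56^0.1712 = exp(0.1712 × -0.5798) = 0.9055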